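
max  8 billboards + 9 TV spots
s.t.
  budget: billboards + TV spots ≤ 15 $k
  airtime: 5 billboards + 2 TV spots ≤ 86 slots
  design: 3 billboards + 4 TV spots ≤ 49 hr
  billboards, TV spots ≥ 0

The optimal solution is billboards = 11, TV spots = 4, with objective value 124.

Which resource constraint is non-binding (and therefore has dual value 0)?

budget: 15/15 (binding)
airtime: 63/86 (slack 23)
design: 49/49 (binding)
By complementary slackness, a constraint with positive slack has shadow price 0 → airtime.

airtime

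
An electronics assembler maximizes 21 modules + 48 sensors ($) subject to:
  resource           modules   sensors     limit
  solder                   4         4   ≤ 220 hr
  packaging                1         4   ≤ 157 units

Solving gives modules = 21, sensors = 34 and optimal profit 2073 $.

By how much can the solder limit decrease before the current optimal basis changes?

63

Binding constraints: solder, packaging. The basis is B = [[4,4],[1,4]] with det 12.
Per unit decrease in solder, x* moves by d = (-0.3333, 0.0833).
The basis stays optimal until modules reaches 0; allowable decrease = 63 hr.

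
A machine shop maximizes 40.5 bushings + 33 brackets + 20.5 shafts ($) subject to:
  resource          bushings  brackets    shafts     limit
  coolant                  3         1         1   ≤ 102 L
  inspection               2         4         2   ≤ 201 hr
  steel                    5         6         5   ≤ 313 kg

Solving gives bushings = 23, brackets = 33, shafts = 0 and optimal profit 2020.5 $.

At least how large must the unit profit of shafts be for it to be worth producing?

28.5

At the optimum: coolant uses 102 of 102 (binding); inspection uses 178 of 201 (slack = 23); steel uses 313 of 313 (binding).
Since inspection is not tight, its dual is 0.
The binding rows give the dual system: 3·y_coolant + 5·y_steel = 40.5 and 1·y_coolant + 6·y_steel = 33.
→ y_coolant = 6 and y_steel = 4.5.
shafts enters the basis when its profit ≥ yᵀa₃ = 6·1 + 4.5·5 = 28.5.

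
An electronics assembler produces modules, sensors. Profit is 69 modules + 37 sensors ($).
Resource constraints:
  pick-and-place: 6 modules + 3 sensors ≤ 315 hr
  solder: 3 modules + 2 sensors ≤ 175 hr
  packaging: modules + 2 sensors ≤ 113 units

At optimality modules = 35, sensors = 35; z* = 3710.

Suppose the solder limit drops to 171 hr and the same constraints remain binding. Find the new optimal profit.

At the optimum: pick-and-place uses 315 of 315 (binding); solder uses 175 of 175 (binding); packaging uses 105 of 113 (slack = 8).
Slack constraints have shadow price 0 (complementary slackness).
From A_Bᵀ y = c: 6·y_pick-and-place + 3·y_solder = 69; 3·y_pick-and-place + 2·y_solder = 37.
Solving: y_pick-and-place = 9, y_solder = 5.
Δz = y_solder·Δb = 5 × (-4) = -20, so new z* = 3710 − 20 = 3690.

3690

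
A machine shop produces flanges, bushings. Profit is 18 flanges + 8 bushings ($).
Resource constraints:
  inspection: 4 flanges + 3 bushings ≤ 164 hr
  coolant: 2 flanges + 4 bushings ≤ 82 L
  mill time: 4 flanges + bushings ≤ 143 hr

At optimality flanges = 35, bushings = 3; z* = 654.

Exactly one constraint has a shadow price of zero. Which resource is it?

inspection

inspection: 149/164 (slack 15)
coolant: 82/82 (binding)
mill time: 143/143 (binding)
By complementary slackness, a constraint with positive slack has shadow price 0 → inspection.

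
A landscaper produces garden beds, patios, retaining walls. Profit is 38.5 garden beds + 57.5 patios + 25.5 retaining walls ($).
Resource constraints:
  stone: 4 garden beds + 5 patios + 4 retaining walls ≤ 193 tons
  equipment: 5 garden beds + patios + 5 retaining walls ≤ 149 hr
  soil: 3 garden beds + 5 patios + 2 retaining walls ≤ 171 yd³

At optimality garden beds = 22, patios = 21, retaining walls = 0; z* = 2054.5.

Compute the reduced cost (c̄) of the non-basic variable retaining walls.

-5.5

Check each constraint at x*: stone 193/193 (tight); equipment 131/149 (slack 18); soil 171/171 (tight).
By complementary slackness, y = 0 for the non-binding constraint.
Dual feasibility on the basic columns requires 4·y_stone + 3·y_soil = 38.5, 5·y_stone + 5·y_soil = 57.5.
→ y_stone = 4 and y_soil = 7.5.
Reduced cost of retaining walls: c₃ − yᵀa₃ = 25.5 − (4·4 + 7.5·2) = 25.5 − 31 = -5.5.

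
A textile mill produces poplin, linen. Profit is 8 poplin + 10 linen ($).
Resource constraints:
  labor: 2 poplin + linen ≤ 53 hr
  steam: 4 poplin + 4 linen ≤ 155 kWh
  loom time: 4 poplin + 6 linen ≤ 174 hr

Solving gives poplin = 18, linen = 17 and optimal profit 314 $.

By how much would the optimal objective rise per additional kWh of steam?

Binding: labor and loom time. Non-binding: steam (15 unused).
By complementary slackness, y = 0 for the non-binding constraint.
From A_Bᵀ y = c: 2·y_labor + 4·y_loom time = 8; 1·y_labor + 6·y_loom time = 10.
Solving: y_labor = 1, y_loom time = 1.5.
Shadow price of steam = 0.

0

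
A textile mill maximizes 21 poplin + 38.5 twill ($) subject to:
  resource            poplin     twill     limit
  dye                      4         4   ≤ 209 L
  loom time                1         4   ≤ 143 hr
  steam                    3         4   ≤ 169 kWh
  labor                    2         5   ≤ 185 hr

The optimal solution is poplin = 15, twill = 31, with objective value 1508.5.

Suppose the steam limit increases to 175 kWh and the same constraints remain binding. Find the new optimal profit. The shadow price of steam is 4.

1532.5

Δb = 6, so new z* = 1508.5 + (4)·(6) = 1508.5 + 24 = 1532.5.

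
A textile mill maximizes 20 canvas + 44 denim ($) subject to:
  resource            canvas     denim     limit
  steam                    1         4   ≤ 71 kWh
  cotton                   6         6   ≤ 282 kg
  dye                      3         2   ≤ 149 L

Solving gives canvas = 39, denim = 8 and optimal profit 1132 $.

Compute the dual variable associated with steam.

At the optimum: steam uses 71 of 71 (binding); cotton uses 282 of 282 (binding); dye uses 133 of 149 (slack = 16).
Slack constraints have shadow price 0 (complementary slackness).
The binding rows give the dual system: 1·y_steam + 6·y_cotton = 20 and 4·y_steam + 6·y_cotton = 44.
This yields shadow prices y_steam = 8, y_cotton = 2.
Shadow price of steam = 8.

8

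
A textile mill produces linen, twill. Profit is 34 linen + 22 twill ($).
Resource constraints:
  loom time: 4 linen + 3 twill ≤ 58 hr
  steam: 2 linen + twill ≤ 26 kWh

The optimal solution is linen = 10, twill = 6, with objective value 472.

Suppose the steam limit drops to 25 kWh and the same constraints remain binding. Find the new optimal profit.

At the optimum: loom time uses 58 of 58 (binding); steam uses 26 of 26 (binding).
From A_Bᵀ y = c: 4·y_loom time + 2·y_steam = 34; 3·y_loom time + 1·y_steam = 22.
→ y_loom time = 5 and y_steam = 7.
Δz = y_steam·Δb = 7 × (-1) = -7, so new z* = 472 − 7 = 465.

465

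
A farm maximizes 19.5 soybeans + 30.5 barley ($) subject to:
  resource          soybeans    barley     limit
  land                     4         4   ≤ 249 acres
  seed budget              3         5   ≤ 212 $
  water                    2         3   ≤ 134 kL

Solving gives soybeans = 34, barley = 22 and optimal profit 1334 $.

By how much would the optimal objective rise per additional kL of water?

Binding: seed budget and water. Non-binding: land (25 unused).
Slack constraints have shadow price 0 (complementary slackness).
The binding rows give the dual system: 3·y_seed budget + 2·y_water = 19.5 and 5·y_seed budget + 3·y_water = 30.5.
Solving: y_seed budget = 2.5, y_water = 6.
Shadow price of water = 6.

6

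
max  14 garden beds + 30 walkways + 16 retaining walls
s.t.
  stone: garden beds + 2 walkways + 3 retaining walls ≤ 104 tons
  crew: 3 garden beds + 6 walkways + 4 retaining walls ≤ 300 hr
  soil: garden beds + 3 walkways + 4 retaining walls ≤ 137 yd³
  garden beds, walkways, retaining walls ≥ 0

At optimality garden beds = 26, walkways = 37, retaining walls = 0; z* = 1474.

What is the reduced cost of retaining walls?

At the optimum: stone uses 100 of 104 (slack = 4); crew uses 300 of 300 (binding); soil uses 137 of 137 (binding).
By complementary slackness, y = 0 for the non-binding constraint.
From A_Bᵀ y = c: 3·y_crew + 1·y_soil = 14; 6·y_crew + 3·y_soil = 30.
→ y_crew = 4 and y_soil = 2.
Reduced cost of retaining walls: c₃ − yᵀa₃ = 16 − (4·4 + 2·4) = 16 − 24 = -8.

-8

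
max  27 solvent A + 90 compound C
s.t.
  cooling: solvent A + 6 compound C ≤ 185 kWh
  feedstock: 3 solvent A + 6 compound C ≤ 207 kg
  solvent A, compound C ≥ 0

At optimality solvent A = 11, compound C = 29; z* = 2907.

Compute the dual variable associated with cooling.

9

Both cooling and feedstock are binding at x*.
From A_Bᵀ y = c: 1·y_cooling + 3·y_feedstock = 27; 6·y_cooling + 6·y_feedstock = 90.
Solving: y_cooling = 9, y_feedstock = 6.
Shadow price of cooling = 9.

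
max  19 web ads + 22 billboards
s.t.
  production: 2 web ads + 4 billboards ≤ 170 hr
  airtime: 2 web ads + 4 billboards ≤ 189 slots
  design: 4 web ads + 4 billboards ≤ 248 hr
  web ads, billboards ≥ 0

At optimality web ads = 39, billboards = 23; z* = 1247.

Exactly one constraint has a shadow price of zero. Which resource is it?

airtime

production: 170/170 (binding)
airtime: 170/189 (slack 19)
design: 248/248 (binding)
By complementary slackness, a constraint with positive slack has shadow price 0 → airtime.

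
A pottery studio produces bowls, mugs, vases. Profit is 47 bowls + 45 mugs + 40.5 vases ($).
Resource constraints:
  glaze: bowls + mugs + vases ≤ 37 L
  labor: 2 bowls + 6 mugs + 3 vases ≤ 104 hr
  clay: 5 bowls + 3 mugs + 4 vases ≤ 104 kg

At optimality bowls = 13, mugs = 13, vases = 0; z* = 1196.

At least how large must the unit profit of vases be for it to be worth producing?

42.5

Check each constraint at x*: glaze 26/37 (slack 11); labor 104/104 (tight); clay 104/104 (tight).
Slack constraints have shadow price 0 (complementary slackness).
Dual feasibility on the basic columns requires 2·y_labor + 5·y_clay = 47, 6·y_labor + 3·y_clay = 45.
Solving: y_labor = 3.5, y_clay = 8.
vases enters the basis when its profit ≥ yᵀa₃ = 3.5·3 + 8·4 = 42.5.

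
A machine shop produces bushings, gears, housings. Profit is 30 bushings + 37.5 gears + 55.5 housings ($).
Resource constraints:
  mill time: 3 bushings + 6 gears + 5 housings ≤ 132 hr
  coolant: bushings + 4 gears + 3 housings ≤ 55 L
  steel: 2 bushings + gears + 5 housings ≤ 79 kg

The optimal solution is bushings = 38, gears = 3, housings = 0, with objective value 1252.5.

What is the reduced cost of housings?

At the optimum: mill time uses 132 of 132 (binding); coolant uses 50 of 55 (slack = 5); steel uses 79 of 79 (binding).
Since coolant is not tight, its dual is 0.
Dual feasibility on the basic columns requires 3·y_mill time + 2·y_steel = 30, 6·y_mill time + 1·y_steel = 37.5.
This yields shadow prices y_mill time = 5, y_steel = 7.5.
Reduced cost of housings: c₃ − yᵀa₃ = 55.5 − (5·5 + 7.5·5) = 55.5 − 62.5 = -7.

-7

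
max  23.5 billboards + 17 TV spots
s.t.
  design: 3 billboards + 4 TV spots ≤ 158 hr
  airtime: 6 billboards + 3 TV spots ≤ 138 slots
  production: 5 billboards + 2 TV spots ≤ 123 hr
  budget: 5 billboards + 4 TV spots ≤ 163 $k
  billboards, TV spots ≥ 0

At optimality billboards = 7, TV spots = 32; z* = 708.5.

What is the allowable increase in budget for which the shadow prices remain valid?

5.4

Binding constraints: airtime, budget. The basis is B = [[6,3],[5,4]] with det 9.
Per unit increase in budget, x* moves by d = (-0.3333, 0.6667).
The basis stays optimal until design becomes binding; allowable increase = 5.4 $k.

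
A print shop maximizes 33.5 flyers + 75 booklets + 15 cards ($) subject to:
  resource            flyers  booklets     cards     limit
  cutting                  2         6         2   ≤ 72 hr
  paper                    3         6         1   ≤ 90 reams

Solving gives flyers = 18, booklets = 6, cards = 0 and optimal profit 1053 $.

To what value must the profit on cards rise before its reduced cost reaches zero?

16.5

At the optimum: cutting uses 72 of 72 (binding); paper uses 90 of 90 (binding).
From A_Bᵀ y = c: 2·y_cutting + 3·y_paper = 33.5; 6·y_cutting + 6·y_paper = 75.
→ y_cutting = 4 and y_paper = 8.5.
cards enters the basis when its profit ≥ yᵀa₃ = 4·2 + 8.5·1 = 16.5.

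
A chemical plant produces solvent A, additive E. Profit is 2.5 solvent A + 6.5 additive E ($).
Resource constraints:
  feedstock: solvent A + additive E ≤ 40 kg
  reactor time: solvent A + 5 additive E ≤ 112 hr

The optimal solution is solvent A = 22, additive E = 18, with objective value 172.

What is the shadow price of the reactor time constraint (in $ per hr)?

Both feedstock and reactor time are binding at x*.
The binding rows give the dual system: 1·y_feedstock + 1·y_reactor time = 2.5 and 1·y_feedstock + 5·y_reactor time = 6.5.
→ y_feedstock = 1.5 and y_reactor time = 1.
Shadow price of reactor time = 1.

1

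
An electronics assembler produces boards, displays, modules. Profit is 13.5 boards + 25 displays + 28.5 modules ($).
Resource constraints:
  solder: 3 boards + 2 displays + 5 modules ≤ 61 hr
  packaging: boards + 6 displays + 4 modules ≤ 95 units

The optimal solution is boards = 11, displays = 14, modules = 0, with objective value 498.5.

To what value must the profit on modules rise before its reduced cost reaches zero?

Both solder and packaging are binding at x*.
The binding rows give the dual system: 3·y_solder + 1·y_packaging = 13.5 and 2·y_solder + 6·y_packaging = 25.
This yields shadow prices y_solder = 3.5, y_packaging = 3.
modules enters the basis when its profit ≥ yᵀa₃ = 3.5·5 + 3·4 = 29.5.

29.5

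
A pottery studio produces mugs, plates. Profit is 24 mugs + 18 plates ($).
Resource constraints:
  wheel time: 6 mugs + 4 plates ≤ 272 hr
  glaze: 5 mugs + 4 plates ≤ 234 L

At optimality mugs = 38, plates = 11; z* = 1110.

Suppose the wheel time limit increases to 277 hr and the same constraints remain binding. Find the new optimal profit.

Both wheel time and glaze are binding at x*.
From A_Bᵀ y = c: 6·y_wheel time + 5·y_glaze = 24; 4·y_wheel time + 4·y_glaze = 18.
Solving: y_wheel time = 1.5, y_glaze = 3.
Δz = y_wheel time·Δb = 1.5 × (5) = 7.5, so new z* = 1110 + 7.5 = 1117.5.

1117.5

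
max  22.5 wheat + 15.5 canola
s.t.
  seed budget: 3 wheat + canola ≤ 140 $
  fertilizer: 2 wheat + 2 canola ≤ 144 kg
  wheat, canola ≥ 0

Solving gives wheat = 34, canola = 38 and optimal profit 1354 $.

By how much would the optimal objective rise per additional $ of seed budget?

Check each constraint at x*: seed budget 140/140 (tight); fertilizer 144/144 (tight).
The binding rows give the dual system: 3·y_seed budget + 2·y_fertilizer = 22.5 and 1·y_seed budget + 2·y_fertilizer = 15.5.
→ y_seed budget = 3.5 and y_fertilizer = 6.
Shadow price of seed budget = 3.5.

3.5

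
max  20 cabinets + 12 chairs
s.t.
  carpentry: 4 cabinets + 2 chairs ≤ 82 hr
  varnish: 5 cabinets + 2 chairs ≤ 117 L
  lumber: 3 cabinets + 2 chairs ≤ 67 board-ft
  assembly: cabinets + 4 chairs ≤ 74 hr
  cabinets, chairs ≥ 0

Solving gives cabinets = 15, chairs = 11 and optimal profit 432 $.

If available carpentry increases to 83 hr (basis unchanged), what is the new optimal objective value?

Binding: carpentry and lumber. Non-binding: varnish (20 unused), assembly (15 unused).
By complementary slackness, y = 0 for the non-binding constraints.
The binding rows give the dual system: 4·y_carpentry + 3·y_lumber = 20 and 2·y_carpentry + 2·y_lumber = 12.
Solving: y_carpentry = 2, y_lumber = 4.
Δz = y_carpentry·Δb = 2 × (1) = 2, so new z* = 432 + 2 = 434.

434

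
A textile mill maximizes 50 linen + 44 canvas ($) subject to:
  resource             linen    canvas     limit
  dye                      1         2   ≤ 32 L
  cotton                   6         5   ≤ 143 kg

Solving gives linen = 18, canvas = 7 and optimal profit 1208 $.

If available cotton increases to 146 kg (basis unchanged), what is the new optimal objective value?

Check each constraint at x*: dye 32/32 (tight); cotton 143/143 (tight).
From A_Bᵀ y = c: 1·y_dye + 6·y_cotton = 50; 2·y_dye + 5·y_cotton = 44.
→ y_dye = 2 and y_cotton = 8.
Δz = y_cotton·Δb = 8 × (3) = 24, so new z* = 1208 + 24 = 1232.

1232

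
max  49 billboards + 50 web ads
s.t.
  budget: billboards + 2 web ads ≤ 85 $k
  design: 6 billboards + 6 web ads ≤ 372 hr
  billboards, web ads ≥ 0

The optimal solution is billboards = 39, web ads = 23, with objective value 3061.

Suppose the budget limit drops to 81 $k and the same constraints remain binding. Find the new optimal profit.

3057

At the optimum: budget uses 85 of 85 (binding); design uses 372 of 372 (binding).
The binding rows give the dual system: 1·y_budget + 6·y_design = 49 and 2·y_budget + 6·y_design = 50.
This yields shadow prices y_budget = 1, y_design = 8.
Δz = y_budget·Δb = 1 × (-4) = -4, so new z* = 3061 − 4 = 3057.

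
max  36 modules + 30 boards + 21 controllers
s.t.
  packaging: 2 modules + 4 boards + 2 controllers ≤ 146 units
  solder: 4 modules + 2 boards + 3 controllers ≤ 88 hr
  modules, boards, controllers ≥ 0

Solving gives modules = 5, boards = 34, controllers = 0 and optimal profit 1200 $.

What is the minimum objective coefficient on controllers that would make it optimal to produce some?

29

Both packaging and solder are binding at x*.
Dual feasibility on the basic columns requires 2·y_packaging + 4·y_solder = 36, 4·y_packaging + 2·y_solder = 30.
→ y_packaging = 4 and y_solder = 7.
controllers enters the basis when its profit ≥ yᵀa₃ = 4·2 + 7·3 = 29.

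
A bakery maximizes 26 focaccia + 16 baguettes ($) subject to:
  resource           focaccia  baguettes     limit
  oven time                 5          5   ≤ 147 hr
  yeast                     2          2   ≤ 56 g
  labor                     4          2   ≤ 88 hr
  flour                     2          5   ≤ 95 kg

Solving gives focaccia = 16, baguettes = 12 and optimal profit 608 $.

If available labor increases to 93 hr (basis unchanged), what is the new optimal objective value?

633

Check each constraint at x*: oven time 140/147 (slack 7); yeast 56/56 (tight); labor 88/88 (tight); flour 92/95 (slack 3).
By complementary slackness, y = 0 for the non-binding constraints.
Dual feasibility on the basic columns requires 2·y_yeast + 4·y_labor = 26, 2·y_yeast + 2·y_labor = 16.
This yields shadow prices y_yeast = 3, y_labor = 5.
Δz = y_labor·Δb = 5 × (5) = 25, so new z* = 608 + 25 = 633.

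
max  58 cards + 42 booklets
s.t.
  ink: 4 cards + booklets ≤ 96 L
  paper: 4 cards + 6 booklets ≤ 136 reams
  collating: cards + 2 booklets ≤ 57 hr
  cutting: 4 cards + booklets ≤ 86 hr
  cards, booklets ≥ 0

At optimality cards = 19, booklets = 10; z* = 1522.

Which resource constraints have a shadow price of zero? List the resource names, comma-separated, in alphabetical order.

collating, ink

ink: 86/96 (slack 10)
paper: 136/136 (binding)
collating: 39/57 (slack 18)
cutting: 86/86 (binding)
By complementary slackness, a constraint with positive slack has shadow price 0 → collating, ink.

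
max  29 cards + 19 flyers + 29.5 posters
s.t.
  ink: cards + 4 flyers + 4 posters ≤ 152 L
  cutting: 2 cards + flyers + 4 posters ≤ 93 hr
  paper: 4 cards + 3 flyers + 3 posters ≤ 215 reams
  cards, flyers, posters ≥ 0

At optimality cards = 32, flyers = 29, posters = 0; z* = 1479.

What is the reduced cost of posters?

Binding: cutting and paper. Non-binding: ink (4 unused).
Since ink is not tight, its dual is 0.
Dual feasibility on the basic columns requires 2·y_cutting + 4·y_paper = 29, 1·y_cutting + 3·y_paper = 19.
Solving: y_cutting = 5.5, y_paper = 4.5.
Reduced cost of posters: c₃ − yᵀa₃ = 29.5 − (5.5·4 + 4.5·3) = 29.5 − 35.5 = -6.

-6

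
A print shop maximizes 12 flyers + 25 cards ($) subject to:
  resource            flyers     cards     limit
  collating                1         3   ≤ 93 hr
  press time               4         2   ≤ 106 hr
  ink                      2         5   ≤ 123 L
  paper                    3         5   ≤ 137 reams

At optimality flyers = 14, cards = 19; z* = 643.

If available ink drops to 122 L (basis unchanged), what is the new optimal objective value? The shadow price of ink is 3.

640

Δb = -1, so new z* = 643 + (3)·(-1) = 643 − 3 = 640.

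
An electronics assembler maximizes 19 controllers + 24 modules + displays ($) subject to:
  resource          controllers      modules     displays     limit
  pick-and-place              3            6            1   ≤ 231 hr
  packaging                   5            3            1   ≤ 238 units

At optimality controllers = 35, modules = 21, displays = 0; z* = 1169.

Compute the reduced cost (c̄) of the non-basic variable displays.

Check each constraint at x*: pick-and-place 231/231 (tight); packaging 238/238 (tight).
The binding rows give the dual system: 3·y_pick-and-place + 5·y_packaging = 19 and 6·y_pick-and-place + 3·y_packaging = 24.
→ y_pick-and-place = 3 and y_packaging = 2.
Reduced cost of displays: c₃ − yᵀa₃ = 1 − (3·1 + 2·1) = 1 − 5 = -4.

-4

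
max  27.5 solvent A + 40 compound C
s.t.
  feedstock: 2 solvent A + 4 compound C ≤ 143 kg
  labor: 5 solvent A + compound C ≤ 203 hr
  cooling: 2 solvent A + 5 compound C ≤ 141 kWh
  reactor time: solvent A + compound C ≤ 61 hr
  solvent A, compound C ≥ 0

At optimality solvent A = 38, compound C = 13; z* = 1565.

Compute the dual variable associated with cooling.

At the optimum: feedstock uses 128 of 143 (slack = 15); labor uses 203 of 203 (binding); cooling uses 141 of 141 (binding); reactor time uses 51 of 61 (slack = 10).
Since feedstock, reactor time are not tight, their duals are 0.
From A_Bᵀ y = c: 5·y_labor + 2·y_cooling = 27.5; 1·y_labor + 5·y_cooling = 40.
This yields shadow prices y_labor = 2.5, y_cooling = 7.5.
Shadow price of cooling = 7.5.

7.5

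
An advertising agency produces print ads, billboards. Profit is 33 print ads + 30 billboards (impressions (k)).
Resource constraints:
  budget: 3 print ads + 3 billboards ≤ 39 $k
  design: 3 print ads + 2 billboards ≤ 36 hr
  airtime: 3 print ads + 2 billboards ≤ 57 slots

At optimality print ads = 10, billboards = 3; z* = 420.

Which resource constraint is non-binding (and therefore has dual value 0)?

airtime

budget: 39/39 (binding)
design: 36/36 (binding)
airtime: 36/57 (slack 21)
By complementary slackness, a constraint with positive slack has shadow price 0 → airtime.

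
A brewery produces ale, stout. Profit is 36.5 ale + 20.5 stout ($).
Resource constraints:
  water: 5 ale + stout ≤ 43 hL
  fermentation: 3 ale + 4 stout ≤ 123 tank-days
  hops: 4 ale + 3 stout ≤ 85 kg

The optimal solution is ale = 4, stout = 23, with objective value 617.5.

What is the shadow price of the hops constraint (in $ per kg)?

Binding: water and hops. Non-binding: fermentation (19 unused).
Since fermentation is not tight, its dual is 0.
From A_Bᵀ y = c: 5·y_water + 4·y_hops = 36.5; 1·y_water + 3·y_hops = 20.5.
This yields shadow prices y_water = 2.5, y_hops = 6.
Shadow price of hops = 6.

6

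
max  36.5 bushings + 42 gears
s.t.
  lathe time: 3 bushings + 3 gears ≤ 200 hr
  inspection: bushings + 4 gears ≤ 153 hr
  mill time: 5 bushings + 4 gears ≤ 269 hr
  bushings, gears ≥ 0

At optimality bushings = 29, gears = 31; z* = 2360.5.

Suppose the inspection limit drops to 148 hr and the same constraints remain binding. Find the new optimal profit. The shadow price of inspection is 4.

Δb = -5, so new z* = 2360.5 + (4)·(-5) = 2360.5 − 20 = 2340.5.

2340.5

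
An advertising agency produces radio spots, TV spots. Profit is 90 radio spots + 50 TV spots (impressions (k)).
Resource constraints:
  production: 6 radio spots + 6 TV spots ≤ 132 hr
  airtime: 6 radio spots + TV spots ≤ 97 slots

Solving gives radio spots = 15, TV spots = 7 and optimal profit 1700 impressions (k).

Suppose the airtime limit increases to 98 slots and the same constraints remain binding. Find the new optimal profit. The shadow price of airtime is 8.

Δb = 1, so new z* = 1700 + (8)·(1) = 1700 + 8 = 1708.

1708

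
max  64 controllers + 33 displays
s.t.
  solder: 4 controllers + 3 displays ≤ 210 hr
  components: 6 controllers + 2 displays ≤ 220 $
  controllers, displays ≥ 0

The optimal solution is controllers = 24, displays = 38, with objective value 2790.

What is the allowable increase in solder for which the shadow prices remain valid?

Binding constraints: solder, components. The basis is B = [[4,3],[6,2]] with det -10.
Per unit increase in solder, x* moves by d = (-0.2, 0.6).
The basis stays optimal until controllers reaches 0; allowable increase = 120 hr.

120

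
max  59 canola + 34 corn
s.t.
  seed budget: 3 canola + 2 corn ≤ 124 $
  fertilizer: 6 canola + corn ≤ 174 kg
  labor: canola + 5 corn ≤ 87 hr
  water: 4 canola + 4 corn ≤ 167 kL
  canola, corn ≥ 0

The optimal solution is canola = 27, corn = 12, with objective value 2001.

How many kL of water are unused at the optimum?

11

water used = 4·27 + 4·12 = 156; slack = 167 − 156 = 11.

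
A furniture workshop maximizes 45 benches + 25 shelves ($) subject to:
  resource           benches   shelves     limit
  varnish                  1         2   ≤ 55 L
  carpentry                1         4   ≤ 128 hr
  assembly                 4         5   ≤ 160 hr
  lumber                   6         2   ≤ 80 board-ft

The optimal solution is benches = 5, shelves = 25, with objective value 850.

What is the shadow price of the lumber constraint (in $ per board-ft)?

6.5

Binding: varnish and lumber. Non-binding: carpentry (23 unused), assembly (15 unused).
Since carpentry, assembly are not tight, their duals are 0.
Dual feasibility on the basic columns requires 1·y_varnish + 6·y_lumber = 45, 2·y_varnish + 2·y_lumber = 25.
This yields shadow prices y_varnish = 6, y_lumber = 6.5.
Shadow price of lumber = 6.5.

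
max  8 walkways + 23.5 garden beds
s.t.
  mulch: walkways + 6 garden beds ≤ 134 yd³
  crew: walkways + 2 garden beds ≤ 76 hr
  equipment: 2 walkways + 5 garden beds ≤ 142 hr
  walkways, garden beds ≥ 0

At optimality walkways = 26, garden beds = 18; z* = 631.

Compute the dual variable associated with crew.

0

Check each constraint at x*: mulch 134/134 (tight); crew 62/76 (slack 14); equipment 142/142 (tight).
By complementary slackness, y = 0 for the non-binding constraint.
From A_Bᵀ y = c: 1·y_mulch + 2·y_equipment = 8; 6·y_mulch + 5·y_equipment = 23.5.
This yields shadow prices y_mulch = 1, y_equipment = 3.5.
Shadow price of crew = 0.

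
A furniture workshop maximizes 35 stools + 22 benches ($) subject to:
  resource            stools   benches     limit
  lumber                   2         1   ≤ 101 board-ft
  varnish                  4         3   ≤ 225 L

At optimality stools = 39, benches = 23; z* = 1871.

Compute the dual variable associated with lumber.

Both lumber and varnish are binding at x*.
The binding rows give the dual system: 2·y_lumber + 4·y_varnish = 35 and 1·y_lumber + 3·y_varnish = 22.
Solving: y_lumber = 8.5, y_varnish = 4.5.
Shadow price of lumber = 8.5.

8.5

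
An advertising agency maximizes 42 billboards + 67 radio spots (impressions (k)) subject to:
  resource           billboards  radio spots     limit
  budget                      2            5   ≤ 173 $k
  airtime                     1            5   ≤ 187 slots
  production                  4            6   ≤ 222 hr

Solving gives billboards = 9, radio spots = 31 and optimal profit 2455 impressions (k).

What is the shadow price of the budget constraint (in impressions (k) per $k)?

2

Check each constraint at x*: budget 173/173 (tight); airtime 164/187 (slack 23); production 222/222 (tight).
Slack constraints have shadow price 0 (complementary slackness).
From A_Bᵀ y = c: 2·y_budget + 4·y_production = 42; 5·y_budget + 6·y_production = 67.
This yields shadow prices y_budget = 2, y_production = 9.5.
Shadow price of budget = 2.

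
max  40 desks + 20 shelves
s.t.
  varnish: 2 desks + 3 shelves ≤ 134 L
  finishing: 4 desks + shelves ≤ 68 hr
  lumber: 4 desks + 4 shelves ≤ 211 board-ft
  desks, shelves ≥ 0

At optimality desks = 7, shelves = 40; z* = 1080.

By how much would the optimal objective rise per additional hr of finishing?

Check each constraint at x*: varnish 134/134 (tight); finishing 68/68 (tight); lumber 188/211 (slack 23).
Slack constraints have shadow price 0 (complementary slackness).
From A_Bᵀ y = c: 2·y_varnish + 4·y_finishing = 40; 3·y_varnish + 1·y_finishing = 20.
This yields shadow prices y_varnish = 4, y_finishing = 8.
Shadow price of finishing = 8.

8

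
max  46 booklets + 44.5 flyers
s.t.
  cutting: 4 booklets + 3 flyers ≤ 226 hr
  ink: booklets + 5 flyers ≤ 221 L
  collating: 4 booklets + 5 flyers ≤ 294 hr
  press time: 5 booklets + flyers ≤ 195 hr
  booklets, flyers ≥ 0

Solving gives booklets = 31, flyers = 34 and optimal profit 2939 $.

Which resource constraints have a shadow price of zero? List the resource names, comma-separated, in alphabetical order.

ink, press time

cutting: 226/226 (binding)
ink: 201/221 (slack 20)
collating: 294/294 (binding)
press time: 189/195 (slack 6)
By complementary slackness, a constraint with positive slack has shadow price 0 → ink, press time.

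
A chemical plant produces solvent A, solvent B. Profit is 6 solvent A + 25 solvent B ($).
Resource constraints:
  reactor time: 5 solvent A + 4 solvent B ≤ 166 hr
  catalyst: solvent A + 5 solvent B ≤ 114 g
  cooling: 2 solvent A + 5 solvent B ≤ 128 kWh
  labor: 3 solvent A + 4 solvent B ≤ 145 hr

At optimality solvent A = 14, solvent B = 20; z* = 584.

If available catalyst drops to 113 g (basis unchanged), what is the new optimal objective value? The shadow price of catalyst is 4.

580

Δb = -1, so new z* = 584 + (4)·(-1) = 584 − 4 = 580.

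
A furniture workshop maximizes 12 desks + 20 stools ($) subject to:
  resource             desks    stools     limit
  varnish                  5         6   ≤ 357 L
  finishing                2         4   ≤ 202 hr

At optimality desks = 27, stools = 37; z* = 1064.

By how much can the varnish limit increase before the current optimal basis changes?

Binding constraints: varnish, finishing. The basis is B = [[5,6],[2,4]] with det 8.
Per unit increase in varnish, x* moves by d = (0.5, -0.25).
The basis stays optimal until stools reaches 0; allowable increase = 148 L.

148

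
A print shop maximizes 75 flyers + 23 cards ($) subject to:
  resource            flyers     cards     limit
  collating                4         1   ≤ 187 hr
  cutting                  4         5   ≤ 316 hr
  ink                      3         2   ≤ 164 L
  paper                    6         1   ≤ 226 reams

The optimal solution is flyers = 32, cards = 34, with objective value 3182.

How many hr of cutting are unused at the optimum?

18

cutting used = 4·32 + 5·34 = 298; slack = 316 − 298 = 18.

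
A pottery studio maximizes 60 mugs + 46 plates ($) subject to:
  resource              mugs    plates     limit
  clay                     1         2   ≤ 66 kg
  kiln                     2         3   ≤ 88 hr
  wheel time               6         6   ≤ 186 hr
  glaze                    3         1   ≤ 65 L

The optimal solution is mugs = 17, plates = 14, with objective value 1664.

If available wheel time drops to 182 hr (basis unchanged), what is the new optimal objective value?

Binding: wheel time and glaze. Non-binding: clay (21 unused), kiln (12 unused).
Since clay, kiln are not tight, their duals are 0.
Dual feasibility on the basic columns requires 6·y_wheel time + 3·y_glaze = 60, 6·y_wheel time + 1·y_glaze = 46.
This yields shadow prices y_wheel time = 6.5, y_glaze = 7.
Δz = y_wheel time·Δb = 6.5 × (-4) = -26, so new z* = 1664 − 26 = 1638.

1638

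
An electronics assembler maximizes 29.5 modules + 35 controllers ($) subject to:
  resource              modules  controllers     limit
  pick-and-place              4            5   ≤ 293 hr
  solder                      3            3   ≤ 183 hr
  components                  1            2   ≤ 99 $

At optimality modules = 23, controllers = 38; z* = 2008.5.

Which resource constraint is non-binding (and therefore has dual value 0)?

pick-and-place: 282/293 (slack 11)
solder: 183/183 (binding)
components: 99/99 (binding)
By complementary slackness, a constraint with positive slack has shadow price 0 → pick-and-place.

pick-and-place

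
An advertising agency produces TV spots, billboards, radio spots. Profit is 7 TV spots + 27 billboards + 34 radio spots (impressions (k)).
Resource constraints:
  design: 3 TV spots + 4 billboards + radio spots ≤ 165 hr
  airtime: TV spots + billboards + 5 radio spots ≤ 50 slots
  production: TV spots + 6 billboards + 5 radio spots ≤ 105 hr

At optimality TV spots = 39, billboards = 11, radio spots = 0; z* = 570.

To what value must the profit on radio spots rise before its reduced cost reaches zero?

35

At the optimum: design uses 161 of 165 (slack = 4); airtime uses 50 of 50 (binding); production uses 105 of 105 (binding).
Since design is not tight, its dual is 0.
Dual feasibility on the basic columns requires 1·y_airtime + 1·y_production = 7, 1·y_airtime + 6·y_production = 27.
This yields shadow prices y_airtime = 3, y_production = 4.
radio spots enters the basis when its profit ≥ yᵀa₃ = 3·5 + 4·5 = 35.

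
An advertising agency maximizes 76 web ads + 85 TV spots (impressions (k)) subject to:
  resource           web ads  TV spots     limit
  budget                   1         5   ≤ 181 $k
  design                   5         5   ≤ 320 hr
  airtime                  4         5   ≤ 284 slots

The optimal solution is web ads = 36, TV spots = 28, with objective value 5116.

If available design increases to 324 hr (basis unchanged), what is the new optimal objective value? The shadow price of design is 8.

Δb = 4, so new z* = 5116 + (8)·(4) = 5116 + 32 = 5148.

5148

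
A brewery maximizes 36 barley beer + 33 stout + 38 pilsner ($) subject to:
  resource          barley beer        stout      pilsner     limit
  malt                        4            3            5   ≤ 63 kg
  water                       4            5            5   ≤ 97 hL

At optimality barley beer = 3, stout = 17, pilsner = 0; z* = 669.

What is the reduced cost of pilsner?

-7

Check each constraint at x*: malt 63/63 (tight); water 97/97 (tight).
From A_Bᵀ y = c: 4·y_malt + 4·y_water = 36; 3·y_malt + 5·y_water = 33.
→ y_malt = 6 and y_water = 3.
Reduced cost of pilsner: c₃ − yᵀa₃ = 38 − (6·5 + 3·5) = 38 − 45 = -7.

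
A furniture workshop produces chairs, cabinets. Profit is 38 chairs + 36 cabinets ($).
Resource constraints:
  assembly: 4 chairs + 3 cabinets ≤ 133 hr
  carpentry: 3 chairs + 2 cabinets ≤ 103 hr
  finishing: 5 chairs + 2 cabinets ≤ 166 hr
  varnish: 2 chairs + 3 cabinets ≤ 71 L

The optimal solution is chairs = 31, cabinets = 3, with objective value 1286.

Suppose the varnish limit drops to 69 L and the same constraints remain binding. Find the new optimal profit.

At the optimum: assembly uses 133 of 133 (binding); carpentry uses 99 of 103 (slack = 4); finishing uses 161 of 166 (slack = 5); varnish uses 71 of 71 (binding).
By complementary slackness, y = 0 for the non-binding constraints.
The binding rows give the dual system: 4·y_assembly + 2·y_varnish = 38 and 3·y_assembly + 3·y_varnish = 36.
This yields shadow prices y_assembly = 7, y_varnish = 5.
Δz = y_varnish·Δb = 5 × (-2) = -10, so new z* = 1286 − 10 = 1276.

1276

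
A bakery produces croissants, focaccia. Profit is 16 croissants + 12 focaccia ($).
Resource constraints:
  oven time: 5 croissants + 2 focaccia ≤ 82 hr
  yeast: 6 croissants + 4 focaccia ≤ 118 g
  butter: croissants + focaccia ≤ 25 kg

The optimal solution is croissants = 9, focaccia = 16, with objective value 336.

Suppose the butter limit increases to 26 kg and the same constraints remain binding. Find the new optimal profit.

Check each constraint at x*: oven time 77/82 (slack 5); yeast 118/118 (tight); butter 25/25 (tight).
By complementary slackness, y = 0 for the non-binding constraint.
The binding rows give the dual system: 6·y_yeast + 1·y_butter = 16 and 4·y_yeast + 1·y_butter = 12.
Solving: y_yeast = 2, y_butter = 4.
Δz = y_butter·Δb = 4 × (1) = 4, so new z* = 336 + 4 = 340.

340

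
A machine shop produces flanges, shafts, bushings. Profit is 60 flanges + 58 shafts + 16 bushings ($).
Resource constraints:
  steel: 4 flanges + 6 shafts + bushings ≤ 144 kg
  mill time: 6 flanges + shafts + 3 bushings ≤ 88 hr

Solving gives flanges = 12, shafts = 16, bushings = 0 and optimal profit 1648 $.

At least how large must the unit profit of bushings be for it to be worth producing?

21

Both steel and mill time are binding at x*.
The binding rows give the dual system: 4·y_steel + 6·y_mill time = 60 and 6·y_steel + 1·y_mill time = 58.
Solving: y_steel = 9, y_mill time = 4.
bushings enters the basis when its profit ≥ yᵀa₃ = 9·1 + 4·3 = 21.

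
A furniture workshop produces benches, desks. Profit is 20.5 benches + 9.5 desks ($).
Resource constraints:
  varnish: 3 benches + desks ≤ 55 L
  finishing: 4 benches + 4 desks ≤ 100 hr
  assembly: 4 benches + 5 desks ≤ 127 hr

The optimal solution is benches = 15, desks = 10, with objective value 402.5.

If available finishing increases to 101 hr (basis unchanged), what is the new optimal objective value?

Binding: varnish and finishing. Non-binding: assembly (17 unused).
Slack constraints have shadow price 0 (complementary slackness).
Dual feasibility on the basic columns requires 3·y_varnish + 4·y_finishing = 20.5, 1·y_varnish + 4·y_finishing = 9.5.
Solving: y_varnish = 5.5, y_finishing = 1.
Δz = y_finishing·Δb = 1 × (1) = 1, so new z* = 402.5 + 1 = 403.5.

403.5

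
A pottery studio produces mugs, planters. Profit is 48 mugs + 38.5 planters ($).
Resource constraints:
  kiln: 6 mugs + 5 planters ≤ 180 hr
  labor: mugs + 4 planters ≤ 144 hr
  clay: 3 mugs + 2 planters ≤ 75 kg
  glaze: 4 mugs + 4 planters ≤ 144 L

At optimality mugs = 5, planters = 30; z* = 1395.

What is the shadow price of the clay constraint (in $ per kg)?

3

At the optimum: kiln uses 180 of 180 (binding); labor uses 125 of 144 (slack = 19); clay uses 75 of 75 (binding); glaze uses 140 of 144 (slack = 4).
By complementary slackness, y = 0 for the non-binding constraints.
From A_Bᵀ y = c: 6·y_kiln + 3·y_clay = 48; 5·y_kiln + 2·y_clay = 38.5.
Solving: y_kiln = 6.5, y_clay = 3.
Shadow price of clay = 3.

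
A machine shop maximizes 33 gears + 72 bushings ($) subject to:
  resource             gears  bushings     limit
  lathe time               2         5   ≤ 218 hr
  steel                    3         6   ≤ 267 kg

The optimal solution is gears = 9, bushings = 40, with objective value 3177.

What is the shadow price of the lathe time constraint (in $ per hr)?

6

At the optimum: lathe time uses 218 of 218 (binding); steel uses 267 of 267 (binding).
The binding rows give the dual system: 2·y_lathe time + 3·y_steel = 33 and 5·y_lathe time + 6·y_steel = 72.
Solving: y_lathe time = 6, y_steel = 7.
Shadow price of lathe time = 6.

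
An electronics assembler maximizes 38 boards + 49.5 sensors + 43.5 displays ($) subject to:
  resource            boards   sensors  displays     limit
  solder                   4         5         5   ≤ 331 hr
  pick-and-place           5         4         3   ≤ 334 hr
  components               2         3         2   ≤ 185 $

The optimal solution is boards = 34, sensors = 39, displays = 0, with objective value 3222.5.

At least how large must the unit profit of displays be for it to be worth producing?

Binding: solder and components. Non-binding: pick-and-place (8 unused).
By complementary slackness, y = 0 for the non-binding constraint.
The binding rows give the dual system: 4·y_solder + 2·y_components = 38 and 5·y_solder + 3·y_components = 49.5.
→ y_solder = 7.5 and y_components = 4.
displays enters the basis when its profit ≥ yᵀa₃ = 7.5·5 + 4·2 = 45.5.

45.5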